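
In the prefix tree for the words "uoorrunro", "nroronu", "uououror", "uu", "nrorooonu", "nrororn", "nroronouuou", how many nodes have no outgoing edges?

7

A leaf is a node with no children — equivalently, the end of a word that is not a proper prefix of any other stored word.
Those words: "nroronouuou", "nroronu", "nrorooonu", "nrororn", "uoorrunro", "uououror", "uu"
Leaf count: 7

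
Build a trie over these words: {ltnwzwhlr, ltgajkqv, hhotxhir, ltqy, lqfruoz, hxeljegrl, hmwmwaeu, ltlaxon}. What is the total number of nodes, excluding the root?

Insert word by word; a character creates a node only if that edge doesn't already exist:
  "ltnwzwhlr" → 9 new (l, t, n, w, z, w, h, l, r)
  "ltgajkqv" → prefix "lt" already present; 6 new (g, a, j, k, q, v)
  "hhotxhir" → 8 new (h, h, o, t, x, h, i, r)
  "ltqy" → prefix "lt" already present; 2 new (q, y)
  "lqfruoz" → prefix "l" already present; 6 new (q, f, r, u, o, z)
  "hxeljegrl" → prefix "h" already present; 8 new (x, e, l, j, e, g, r, l)
  "hmwmwaeu" → prefix "h" already present; 7 new (m, w, m, w, a, e, u)
  "ltlaxon" → prefix "lt" already present; 5 new (l, a, x, o, n)
Total nodes = 9 + 6 + 8 + 2 + 6 + 8 + 7 + 5 = 51

51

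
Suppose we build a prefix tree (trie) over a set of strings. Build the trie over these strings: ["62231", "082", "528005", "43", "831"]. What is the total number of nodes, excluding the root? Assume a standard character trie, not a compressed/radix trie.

Trace insertions, counting only characters that open a new branch:
  "62231" → 5 new (6, 2, 2, 3, 1)
  "082" → 3 new (0, 8, 2)
  "528005" → 6 new (5, 2, 8, 0, 0, 5)
  "43" → 2 new (4, 3)
  "831" → 3 new (8, 3, 1)
Total nodes = 5 + 3 + 6 + 2 + 3 = 19

19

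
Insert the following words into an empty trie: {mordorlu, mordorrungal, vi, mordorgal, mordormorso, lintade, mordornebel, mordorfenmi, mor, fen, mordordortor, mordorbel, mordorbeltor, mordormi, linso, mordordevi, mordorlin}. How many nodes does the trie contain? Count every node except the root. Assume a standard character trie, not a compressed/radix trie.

Count nodes per top-level branch (shared prefixes stored once):
  'f'-branch (fen): 3 nodes
  'l'-branch (linso, lintade): 9 nodes
  'm'-branch (mor, mordorbel, mordorbeltor, mordordevi, mordordortor, mordorfenmi, mordorgal, mordorlin, mordorlu, mordormi, mordormorso, mordornebel, mordorrungal): 50 nodes
  'v'-branch (vi): 2 nodes
Sum: 64

64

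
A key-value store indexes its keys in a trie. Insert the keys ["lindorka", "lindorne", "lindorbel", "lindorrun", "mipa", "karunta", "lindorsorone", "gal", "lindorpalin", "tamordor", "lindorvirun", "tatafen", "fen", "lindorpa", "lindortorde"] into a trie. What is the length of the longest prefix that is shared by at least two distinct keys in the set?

8

The deepest shared node is where two words last agree before diverging.
"lindorpa" and "lindorpalin" agree on "lindorpa" (8 characters) before diverging; nothing deeper is shared.
Longest shared-prefix length: 8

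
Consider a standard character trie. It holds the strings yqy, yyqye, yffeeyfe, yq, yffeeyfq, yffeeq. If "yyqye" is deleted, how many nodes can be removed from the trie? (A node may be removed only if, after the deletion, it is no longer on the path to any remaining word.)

4

After clearing the end-marker at "yyqye", prune upward until reaching a node still needed by another word.
The suffix "yqye" (4 nodes) is used only by "yyqye"; the node for "y" still has the child "q", so pruning stops there.
Nodes removed: 4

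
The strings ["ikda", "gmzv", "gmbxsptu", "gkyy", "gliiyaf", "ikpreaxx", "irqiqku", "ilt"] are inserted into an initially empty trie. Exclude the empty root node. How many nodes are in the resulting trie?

37

Count nodes per top-level branch (shared prefixes stored once):
  'g'-branch (gkyy, gliiyaf, gmbxsptu, gmzv): 19 nodes
  'i'-branch (ikda, ikpreaxx, ilt, irqiqku): 18 nodes
Sum: 37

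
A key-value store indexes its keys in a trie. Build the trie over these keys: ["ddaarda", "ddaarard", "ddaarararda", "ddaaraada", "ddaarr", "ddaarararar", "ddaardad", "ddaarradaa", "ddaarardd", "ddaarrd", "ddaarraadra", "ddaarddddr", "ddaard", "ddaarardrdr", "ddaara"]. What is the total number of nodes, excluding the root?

38

Count nodes per top-level branch (shared prefixes stored once):
  'd'-branch (ddaara, ddaaraada, ddaarararar, ddaarararda, ddaarard, ddaarardd, ddaarardrdr, ddaard, ddaarda, ddaardad, ddaarddddr, ddaarr, ddaarraadra, ddaarradaa, ddaarrd): 38 nodes
Sum: 38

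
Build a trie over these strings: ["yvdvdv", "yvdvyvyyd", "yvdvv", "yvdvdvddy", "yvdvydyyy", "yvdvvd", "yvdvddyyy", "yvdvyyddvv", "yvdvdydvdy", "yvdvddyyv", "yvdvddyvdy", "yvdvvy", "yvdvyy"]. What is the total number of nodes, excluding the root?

39

For each word, the new-node count is its length minus the longest prefix already in the trie:
  "yvdvdv" → 6 new (y, v, d, v, d, v)
  "yvdvyvyyd" → prefix "yvdv" already present; 5 new (y, v, y, y, d)
  "yvdvv" → prefix "yvdv" already present; 1 new (v)
  "yvdvdvddy" → prefix "yvdvdv" already present; 3 new (d, d, y)
  "yvdvydyyy" → prefix "yvdvy" already present; 4 new (d, y, y, y)
  "yvdvvd" → prefix "yvdvv" already present; 1 new (d)
  "yvdvddyyy" → prefix "yvdvd" already present; 4 new (d, y, y, y)
  "yvdvyyddvv" → prefix "yvdvy" already present; 5 new (y, d, d, v, v)
  "yvdvdydvdy" → prefix "yvdvd" already present; 5 new (y, d, v, d, y)
  "yvdvddyyv" → prefix "yvdvddyy" already present; 1 new (v)
  "yvdvddyvdy" → prefix "yvdvddy" already present; 3 new (v, d, y)
  "yvdvvy" → prefix "yvdvv" already present; 1 new (y)
  "yvdvyy" → prefix "yvdvyy" already present; 0 new (none)
Total nodes = 6 + 5 + 1 + 3 + 4 + 1 + 4 + 5 + 5 + 1 + 3 + 1 + 0 = 39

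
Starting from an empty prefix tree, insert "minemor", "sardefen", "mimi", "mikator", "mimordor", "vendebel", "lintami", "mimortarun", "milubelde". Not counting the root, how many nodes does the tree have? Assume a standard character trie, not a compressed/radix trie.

Count nodes per top-level branch (shared prefixes stored once):
  'l'-branch (lintami): 7 nodes
  'm'-branch (mikator, milubelde, mimi, mimordor, mimortarun, minemor): 31 nodes
  's'-branch (sardefen): 8 nodes
  'v'-branch (vendebel): 8 nodes
Sum: 54

54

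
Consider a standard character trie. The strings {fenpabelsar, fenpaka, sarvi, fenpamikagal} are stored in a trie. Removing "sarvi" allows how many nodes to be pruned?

5

Walk "sarvi" from the leaf back toward the root, removing each node that no remaining word uses.
No other word shares any prefix with "sarvi", so all 5 of its nodes go.
Nodes removed: 5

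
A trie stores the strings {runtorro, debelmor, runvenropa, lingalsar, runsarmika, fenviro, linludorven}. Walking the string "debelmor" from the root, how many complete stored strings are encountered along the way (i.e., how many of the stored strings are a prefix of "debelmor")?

1

Traverse "debelmor" character by character; count nodes along the way that are marked as word ends.
Prefixes of the query that are stored words: "debelmor"
Count: 1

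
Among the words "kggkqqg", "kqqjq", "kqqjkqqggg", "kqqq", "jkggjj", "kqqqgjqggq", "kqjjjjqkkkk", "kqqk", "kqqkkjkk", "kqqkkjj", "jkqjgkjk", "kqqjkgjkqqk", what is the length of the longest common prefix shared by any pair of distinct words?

Equivalently: take the maximum, over all pairs, of their longest common prefix length.
e.g. "kqqkkjj" and "kqqkkjkk" share the prefix "kqqkkj" of length 6; no pair shares a longer one.
Longest shared-prefix length: 6

6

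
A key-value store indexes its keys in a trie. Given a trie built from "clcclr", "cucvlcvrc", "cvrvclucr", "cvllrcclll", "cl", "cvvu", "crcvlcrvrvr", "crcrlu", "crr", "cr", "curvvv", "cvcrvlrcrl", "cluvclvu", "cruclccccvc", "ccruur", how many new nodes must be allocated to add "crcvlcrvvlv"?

"crcvlcrv" is already a path in the trie; the remaining "vlv" must be added.
So 11 − 8 = 3 new nodes.

3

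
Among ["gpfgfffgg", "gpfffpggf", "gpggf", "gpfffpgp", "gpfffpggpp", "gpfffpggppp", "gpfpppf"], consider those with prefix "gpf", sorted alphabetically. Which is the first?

Filter for "gpf…" and sort: "gpfffpggf", "gpfffpggpp", "gpfffpggppp", "gpfffpgp", "gpfgfffgg", "gpfpppf"
Position 1: gpfffpggf

gpfffpggf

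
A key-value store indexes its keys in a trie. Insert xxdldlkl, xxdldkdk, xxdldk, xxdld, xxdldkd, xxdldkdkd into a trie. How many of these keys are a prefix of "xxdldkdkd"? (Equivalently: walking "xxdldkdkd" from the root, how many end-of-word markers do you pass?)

5

Traverse "xxdldkdkd" character by character; count nodes along the way that are marked as word ends.
Prefixes of the query that are stored words: "xxdld", "xxdldk", "xxdldkd", "xxdldkdk", "xxdldkdkd"
Count: 5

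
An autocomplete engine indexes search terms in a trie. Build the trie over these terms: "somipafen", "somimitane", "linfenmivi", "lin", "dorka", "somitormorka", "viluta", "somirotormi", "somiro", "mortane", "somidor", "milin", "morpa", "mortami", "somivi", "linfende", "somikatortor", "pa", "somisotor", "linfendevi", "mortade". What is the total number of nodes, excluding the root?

92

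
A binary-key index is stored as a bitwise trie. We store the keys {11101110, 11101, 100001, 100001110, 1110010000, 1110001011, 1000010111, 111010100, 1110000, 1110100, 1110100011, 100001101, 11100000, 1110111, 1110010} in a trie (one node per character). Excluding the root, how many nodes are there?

For each word, the new-node count is its length minus the longest prefix already in the trie:
  "11101110" → 8 new (1, 1, 1, 0, 1, 1, 1, 0)
  "11101" → prefix "11101" already present; 0 new (none)
  "100001" → prefix "1" already present; 5 new (0, 0, 0, 0, 1)
  "100001110" → prefix "100001" already present; 3 new (1, 1, 0)
  "1110010000" → prefix "1110" already present; 6 new (0, 1, 0, 0, 0, 0)
  "1110001011" → prefix "11100" already present; 5 new (0, 1, 0, 1, 1)
  "1000010111" → prefix "100001" already present; 4 new (0, 1, 1, 1)
  "111010100" → prefix "11101" already present; 4 new (0, 1, 0, 0)
  "1110000" → prefix "111000" already present; 1 new (0)
  "1110100" → prefix "111010" already present; 1 new (0)
  "1110100011" → prefix "1110100" already present; 3 new (0, 1, 1)
  "100001101" → prefix "1000011" already present; 2 new (0, 1)
  "11100000" → prefix "1110000" already present; 1 new (0)
  "1110111" → prefix "1110111" already present; 0 new (none)
  "1110010" → prefix "1110010" already present; 0 new (none)
Total nodes = 8 + 0 + 5 + 3 + 6 + 5 + 4 + 4 + 1 + 1 + 3 + 2 + 1 + 0 + 0 = 43

43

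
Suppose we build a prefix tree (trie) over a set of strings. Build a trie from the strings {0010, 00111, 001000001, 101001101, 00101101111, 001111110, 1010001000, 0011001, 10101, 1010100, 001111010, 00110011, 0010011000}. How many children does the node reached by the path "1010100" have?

The children of the "1010100" node are the distinct next characters among strings starting with "1010100".
No stored string extends past "1010100".
That node has 0 child edges.

0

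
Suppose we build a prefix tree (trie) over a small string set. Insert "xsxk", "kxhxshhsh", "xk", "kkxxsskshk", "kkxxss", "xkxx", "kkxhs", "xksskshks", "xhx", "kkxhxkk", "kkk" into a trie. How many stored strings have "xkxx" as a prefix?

Walk to "xkxx"; the words in its subtree are exactly those with that prefix.
Words under "xkxx": xkxx
Count: 1

1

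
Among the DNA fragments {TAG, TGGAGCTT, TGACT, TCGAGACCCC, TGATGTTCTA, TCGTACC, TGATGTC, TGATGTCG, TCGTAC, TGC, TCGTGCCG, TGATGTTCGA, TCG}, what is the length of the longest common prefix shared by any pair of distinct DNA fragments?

Look for the deepest trie node that still has at least two words in its subtree.
e.g. "TGATGTTCGA" and "TGATGTTCTA" share the prefix "TGATGTTC" of length 8; no pair shares a longer one.
Longest shared-prefix length: 8

8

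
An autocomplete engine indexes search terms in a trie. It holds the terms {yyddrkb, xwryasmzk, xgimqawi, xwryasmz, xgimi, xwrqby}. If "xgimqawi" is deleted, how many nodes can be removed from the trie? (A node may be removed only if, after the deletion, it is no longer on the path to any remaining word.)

After clearing the end-marker at "xgimqawi", prune upward until reaching a node still needed by another word.
The suffix "qawi" (4 nodes) is used only by "xgimqawi"; the node for "xgim" still has the child "i", so pruning stops there.
Nodes removed: 4

4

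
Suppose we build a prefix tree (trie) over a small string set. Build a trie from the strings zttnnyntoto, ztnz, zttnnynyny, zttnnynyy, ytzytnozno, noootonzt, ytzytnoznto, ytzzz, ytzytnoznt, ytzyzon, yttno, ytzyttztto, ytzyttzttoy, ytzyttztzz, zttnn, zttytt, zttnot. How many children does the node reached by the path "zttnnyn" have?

Walk "zttnnyn" from the root, arriving at one node.
Characters that immediately follow "zttnnyn" among the stored strings: {t, y}.
That node has 2 child edges.

2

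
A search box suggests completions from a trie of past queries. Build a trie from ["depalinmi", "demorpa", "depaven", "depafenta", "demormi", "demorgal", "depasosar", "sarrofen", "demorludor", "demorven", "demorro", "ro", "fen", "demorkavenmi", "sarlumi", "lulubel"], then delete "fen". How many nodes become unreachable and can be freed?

3

Walk "fen" from the leaf back toward the root, removing each node that no remaining word uses.
No other word shares any prefix with "fen", so all 3 of its nodes go.
Nodes removed: 3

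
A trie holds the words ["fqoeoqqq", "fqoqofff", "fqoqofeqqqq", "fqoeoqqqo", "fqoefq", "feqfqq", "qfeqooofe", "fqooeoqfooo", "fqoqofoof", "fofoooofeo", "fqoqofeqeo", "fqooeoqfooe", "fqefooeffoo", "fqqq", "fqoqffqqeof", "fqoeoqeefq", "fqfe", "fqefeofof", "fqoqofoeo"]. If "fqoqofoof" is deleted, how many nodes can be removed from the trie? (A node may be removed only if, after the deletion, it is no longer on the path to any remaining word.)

2

After clearing the end-marker at "fqoqofoof", prune upward until reaching a node still needed by another word.
The suffix "of" (2 nodes) is used only by "fqoqofoof"; the node for "fqoqofo" still has the child "e", so pruning stops there.
Nodes removed: 2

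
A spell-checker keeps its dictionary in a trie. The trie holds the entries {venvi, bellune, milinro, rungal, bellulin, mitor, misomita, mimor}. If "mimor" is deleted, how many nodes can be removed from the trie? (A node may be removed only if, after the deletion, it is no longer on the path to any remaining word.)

Walk "mimor" from the leaf back toward the root, removing each node that no remaining word uses.
The suffix "mor" (3 nodes) is used only by "mimor"; the node for "mi" still has the child "l", so pruning stops there.
Nodes removed: 3

3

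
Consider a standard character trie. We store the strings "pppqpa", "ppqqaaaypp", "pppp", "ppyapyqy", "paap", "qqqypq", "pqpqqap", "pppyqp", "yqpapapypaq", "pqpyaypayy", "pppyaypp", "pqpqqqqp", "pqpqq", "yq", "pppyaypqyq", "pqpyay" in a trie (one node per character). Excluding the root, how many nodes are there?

67

Trace insertions, counting only characters that open a new branch:
  "pppqpa" → 6 new (p, p, p, q, p, a)
  "ppqqaaaypp" → prefix "pp" already present; 8 new (q, q, a, a, a, y, p, p)
  "pppp" → prefix "ppp" already present; 1 new (p)
  "ppyapyqy" → prefix "pp" already present; 6 new (y, a, p, y, q, y)
  "paap" → prefix "p" already present; 3 new (a, a, p)
  "qqqypq" → 6 new (q, q, q, y, p, q)
  "pqpqqap" → prefix "p" already present; 6 new (q, p, q, q, a, p)
  "pppyqp" → prefix "ppp" already present; 3 new (y, q, p)
  "yqpapapypaq" → 11 new (y, q, p, a, p, a, p, y, p, a, q)
  "pqpyaypayy" → prefix "pqp" already present; 7 new (y, a, y, p, a, y, y)
  "pppyaypp" → prefix "pppy" already present; 4 new (a, y, p, p)
  "pqpqqqqp" → prefix "pqpqq" already present; 3 new (q, q, p)
  "pqpqq" → prefix "pqpqq" already present; 0 new (none)
  "yq" → prefix "yq" already present; 0 new (none)
  "pppyaypqyq" → prefix "pppyayp" already present; 3 new (q, y, q)
  "pqpyay" → prefix "pqpyay" already present; 0 new (none)
Total nodes = 6 + 8 + 1 + 6 + 3 + 6 + 6 + 3 + 11 + 7 + 4 + 3 + 0 + 0 + 3 + 0 = 67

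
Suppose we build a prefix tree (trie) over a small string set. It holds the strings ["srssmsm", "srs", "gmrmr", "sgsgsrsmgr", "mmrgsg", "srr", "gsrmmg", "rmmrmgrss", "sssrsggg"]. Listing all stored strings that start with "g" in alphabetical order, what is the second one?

Filter for "g…" and sort: "gmrmr", "gsrmmg"
Position 2: gsrmmg

gsrmmg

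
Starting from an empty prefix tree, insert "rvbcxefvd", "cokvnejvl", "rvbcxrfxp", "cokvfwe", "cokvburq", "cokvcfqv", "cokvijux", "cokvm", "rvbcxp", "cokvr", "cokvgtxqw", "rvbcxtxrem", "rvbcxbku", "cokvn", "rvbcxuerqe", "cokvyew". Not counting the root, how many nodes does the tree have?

61

Insert word by word; a character creates a node only if that edge doesn't already exist:
  "rvbcxefvd" → 9 new (r, v, b, c, x, e, f, v, d)
  "cokvnejvl" → 9 new (c, o, k, v, n, e, j, v, l)
  "rvbcxrfxp" → prefix "rvbcx" already present; 4 new (r, f, x, p)
  "cokvfwe" → prefix "cokv" already present; 3 new (f, w, e)
  "cokvburq" → prefix "cokv" already present; 4 new (b, u, r, q)
  "cokvcfqv" → prefix "cokv" already present; 4 new (c, f, q, v)
  "cokvijux" → prefix "cokv" already present; 4 new (i, j, u, x)
  "cokvm" → prefix "cokv" already present; 1 new (m)
  "rvbcxp" → prefix "rvbcx" already present; 1 new (p)
  "cokvr" → prefix "cokv" already present; 1 new (r)
  "cokvgtxqw" → prefix "cokv" already present; 5 new (g, t, x, q, w)
  "rvbcxtxrem" → prefix "rvbcx" already present; 5 new (t, x, r, e, m)
  "rvbcxbku" → prefix "rvbcx" already present; 3 new (b, k, u)
  "cokvn" → prefix "cokvn" already present; 0 new (none)
  "rvbcxuerqe" → prefix "rvbcx" already present; 5 new (u, e, r, q, e)
  "cokvyew" → prefix "cokv" already present; 3 new (y, e, w)
Total nodes = 9 + 9 + 4 + 3 + 4 + 4 + 4 + 1 + 1 + 1 + 5 + 5 + 3 + 0 + 5 + 3 = 61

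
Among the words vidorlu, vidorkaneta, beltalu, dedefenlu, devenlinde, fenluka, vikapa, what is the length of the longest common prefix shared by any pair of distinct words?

5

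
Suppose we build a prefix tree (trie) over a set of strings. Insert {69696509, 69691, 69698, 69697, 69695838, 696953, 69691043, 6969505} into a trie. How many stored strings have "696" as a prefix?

8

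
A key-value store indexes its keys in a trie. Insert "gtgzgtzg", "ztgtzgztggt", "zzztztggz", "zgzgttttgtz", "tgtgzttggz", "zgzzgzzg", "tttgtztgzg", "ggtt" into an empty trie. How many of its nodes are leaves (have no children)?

A leaf is a node with no children — equivalently, the end of a word that is not a proper prefix of any other stored word.
Those words: "ggtt", "gtgzgtzg", "tgtgzttggz", "tttgtztgzg", "zgzgttttgtz", "zgzzgzzg", "ztgtzgztggt", "zzztztggz"
Leaf count: 8

8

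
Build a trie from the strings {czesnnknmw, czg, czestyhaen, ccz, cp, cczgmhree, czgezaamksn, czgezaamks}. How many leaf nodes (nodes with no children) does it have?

5

Leaves are exactly the stored words that no other stored word extends.
Those words: "cczgmhree", "cp", "czesnnknmw", "czestyhaen", "czgezaamksn"
Leaf count: 5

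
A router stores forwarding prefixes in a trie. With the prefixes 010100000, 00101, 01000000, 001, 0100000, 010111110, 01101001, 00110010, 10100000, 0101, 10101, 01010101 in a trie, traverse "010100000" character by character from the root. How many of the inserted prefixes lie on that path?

2

Walk "010100000" from the root; an end-of-word marker is hit whenever a stored word is a prefix of "010100000".
Prefixes of the query that are stored words: "0101", "010100000"
Count: 2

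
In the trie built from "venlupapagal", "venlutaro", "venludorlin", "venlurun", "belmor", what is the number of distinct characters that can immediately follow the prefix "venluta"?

Walk "venluta" from the root, arriving at one node.
Distinct next characters after "venluta": r.
That node has 1 child edge.

1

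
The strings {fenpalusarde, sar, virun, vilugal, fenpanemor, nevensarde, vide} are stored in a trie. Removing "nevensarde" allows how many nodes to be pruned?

10

A node on "nevensarde"'s path can go only if nothing else ends at it or branches off below it.
No other word shares any prefix with "nevensarde", so all 10 of its nodes go.
Nodes removed: 10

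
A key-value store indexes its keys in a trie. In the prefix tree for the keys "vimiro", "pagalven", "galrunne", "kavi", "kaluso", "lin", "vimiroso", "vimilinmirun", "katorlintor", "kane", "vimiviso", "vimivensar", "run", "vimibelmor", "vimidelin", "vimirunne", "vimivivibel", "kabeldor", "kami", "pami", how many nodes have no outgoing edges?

19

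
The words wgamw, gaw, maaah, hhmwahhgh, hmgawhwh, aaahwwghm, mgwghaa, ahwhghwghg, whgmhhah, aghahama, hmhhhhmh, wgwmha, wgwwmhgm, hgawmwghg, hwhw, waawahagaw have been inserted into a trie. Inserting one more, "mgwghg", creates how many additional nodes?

1

Walking "mgwghg" from the root, the first 5 characters ("mgwgh") follow existing edges; "g" is the first miss.
Each of the 1 remaining characters creates one node.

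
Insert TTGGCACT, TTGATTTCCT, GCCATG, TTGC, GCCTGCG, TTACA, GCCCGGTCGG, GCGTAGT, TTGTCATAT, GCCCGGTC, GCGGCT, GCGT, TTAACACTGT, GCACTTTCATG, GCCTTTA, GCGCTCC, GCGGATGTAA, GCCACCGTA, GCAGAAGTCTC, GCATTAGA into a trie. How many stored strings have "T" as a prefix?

Traverse to the node for "T", then collect every word in that subtree.
Words under "T": TTAACACTGT, TTACA, TTGATTTCCT, TTGC, TTGGCACT, TTGTCATAT
Count: 6

6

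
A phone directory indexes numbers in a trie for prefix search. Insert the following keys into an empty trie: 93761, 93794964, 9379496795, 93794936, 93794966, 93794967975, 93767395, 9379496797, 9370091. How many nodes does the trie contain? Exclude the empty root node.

26

Trie structure (* marks end of a word):
(root)
└─ 9
   └─ 3
      └─ 7
         ├─ 0
         │  └─ 0
         │     └─ 9
         │        └─ 1 *
         ├─ 6
         │  ├─ 1 *
         │  └─ 7
         │     └─ 3
         │        └─ 9
         │           └─ 5 *
         └─ 9
            └─ 4
               └─ 9
                  ├─ 3
                  │  └─ 6 *
                  └─ 6
                     ├─ 4 *
                     ├─ 6 *
                     └─ 7
                        └─ 9
                           ├─ 5 *
                           └─ 7 *
                              └─ 5 *
Counting every labelled node above: 26.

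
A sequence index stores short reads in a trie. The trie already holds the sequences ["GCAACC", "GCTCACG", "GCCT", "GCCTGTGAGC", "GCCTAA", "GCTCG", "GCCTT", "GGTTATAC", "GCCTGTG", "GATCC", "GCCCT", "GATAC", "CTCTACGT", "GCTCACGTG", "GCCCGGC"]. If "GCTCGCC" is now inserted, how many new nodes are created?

2

"GCTCG" is already a path in the trie; the remaining "CC" must be added.
So 7 − 5 = 2 new nodes.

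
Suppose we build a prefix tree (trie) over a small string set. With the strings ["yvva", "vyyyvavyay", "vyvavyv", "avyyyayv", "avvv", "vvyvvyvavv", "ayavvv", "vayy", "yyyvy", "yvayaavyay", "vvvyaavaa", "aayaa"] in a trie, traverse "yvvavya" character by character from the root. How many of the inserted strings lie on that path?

1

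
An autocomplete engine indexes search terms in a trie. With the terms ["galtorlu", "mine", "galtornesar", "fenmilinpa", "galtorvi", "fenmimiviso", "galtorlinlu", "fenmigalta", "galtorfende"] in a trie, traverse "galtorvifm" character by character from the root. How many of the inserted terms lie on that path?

1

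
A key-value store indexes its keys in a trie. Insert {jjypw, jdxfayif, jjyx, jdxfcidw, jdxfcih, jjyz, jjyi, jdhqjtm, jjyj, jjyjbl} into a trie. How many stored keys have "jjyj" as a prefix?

Filter for entries beginning with "jjyj":
Matches: "jjyj", "jjyjbl"
Count: 2

2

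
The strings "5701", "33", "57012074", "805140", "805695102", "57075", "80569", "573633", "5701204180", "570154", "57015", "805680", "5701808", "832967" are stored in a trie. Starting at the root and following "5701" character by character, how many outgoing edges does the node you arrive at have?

Follow the path "5701" to its node, then look at its outgoing edges.
Distinct next characters after "5701": 2, 5, 8.
That node has 3 child edges.

3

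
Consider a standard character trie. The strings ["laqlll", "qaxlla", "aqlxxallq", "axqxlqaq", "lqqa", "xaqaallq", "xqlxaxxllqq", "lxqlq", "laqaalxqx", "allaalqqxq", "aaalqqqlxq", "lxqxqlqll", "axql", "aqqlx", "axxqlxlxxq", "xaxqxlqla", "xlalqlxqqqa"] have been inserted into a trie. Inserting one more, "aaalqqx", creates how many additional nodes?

1

"aaalqq" is already a path in the trie; the remaining "x" must be added.
So 7 − 6 = 1 new nodes.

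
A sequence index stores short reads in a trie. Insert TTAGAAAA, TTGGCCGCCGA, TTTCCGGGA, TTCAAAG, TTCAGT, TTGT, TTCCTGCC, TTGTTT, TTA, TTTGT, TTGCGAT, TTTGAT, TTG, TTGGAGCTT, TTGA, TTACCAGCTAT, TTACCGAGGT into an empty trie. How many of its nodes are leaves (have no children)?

14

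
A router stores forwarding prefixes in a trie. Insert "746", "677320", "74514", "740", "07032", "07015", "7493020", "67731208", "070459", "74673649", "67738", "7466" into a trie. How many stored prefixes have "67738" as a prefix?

Filter for entries beginning with "67738":
Words under "67738": 67738
Count: 1

1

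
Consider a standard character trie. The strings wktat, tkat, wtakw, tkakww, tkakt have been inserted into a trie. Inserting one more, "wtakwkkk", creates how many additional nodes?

Walking "wtakwkkk" from the root, the first 5 characters ("wtakw") follow existing edges; "k" is the first miss.
So 8 − 5 = 3 new nodes.

3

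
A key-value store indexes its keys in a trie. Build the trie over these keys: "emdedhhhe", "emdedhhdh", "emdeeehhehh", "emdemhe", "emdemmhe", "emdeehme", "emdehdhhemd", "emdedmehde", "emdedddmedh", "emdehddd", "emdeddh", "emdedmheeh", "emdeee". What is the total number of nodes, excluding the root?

52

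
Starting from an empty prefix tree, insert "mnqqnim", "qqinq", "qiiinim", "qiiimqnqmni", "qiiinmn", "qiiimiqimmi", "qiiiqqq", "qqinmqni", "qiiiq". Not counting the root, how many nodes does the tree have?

40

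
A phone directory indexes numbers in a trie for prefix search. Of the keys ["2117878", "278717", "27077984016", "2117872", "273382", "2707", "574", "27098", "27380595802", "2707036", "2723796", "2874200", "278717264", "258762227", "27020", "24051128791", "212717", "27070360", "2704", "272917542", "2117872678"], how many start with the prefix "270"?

Filter for entries beginning with "270":
Matches: "27020", "2704", "2707", "2707036", "27070360", "27077984016", "27098"
Count: 7

7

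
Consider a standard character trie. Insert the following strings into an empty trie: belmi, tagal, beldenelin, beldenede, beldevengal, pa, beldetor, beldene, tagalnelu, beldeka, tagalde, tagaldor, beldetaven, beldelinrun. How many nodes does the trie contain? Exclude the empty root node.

Insert word by word; a character creates a node only if that edge doesn't already exist:
  "belmi" → 5 new (b, e, l, m, i)
  "tagal" → 5 new (t, a, g, a, l)
  "beldenelin" → prefix "bel" already present; 7 new (d, e, n, e, l, i, n)
  "beldenede" → prefix "beldene" already present; 2 new (d, e)
  "beldevengal" → prefix "belde" already present; 6 new (v, e, n, g, a, l)
  "pa" → 2 new (p, a)
  "beldetor" → prefix "belde" already present; 3 new (t, o, r)
  "beldene" → prefix "beldene" already present; 0 new (none)
  "tagalnelu" → prefix "tagal" already present; 4 new (n, e, l, u)
  "beldeka" → prefix "belde" already present; 2 new (k, a)
  "tagalde" → prefix "tagal" already present; 2 new (d, e)
  "tagaldor" → prefix "tagald" already present; 2 new (o, r)
  "beldetaven" → prefix "beldet" already present; 4 new (a, v, e, n)
  "beldelinrun" → prefix "belde" already present; 6 new (l, i, n, r, u, n)
Total nodes = 5 + 5 + 7 + 2 + 6 + 2 + 3 + 0 + 4 + 2 + 2 + 2 + 4 + 6 = 50

50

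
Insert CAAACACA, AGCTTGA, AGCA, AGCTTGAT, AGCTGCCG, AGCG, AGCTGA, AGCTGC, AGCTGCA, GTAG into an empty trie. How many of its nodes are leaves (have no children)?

Leaves are exactly the stored words that no other stored word extends.
Those words: "AGCA", "AGCG", "AGCTGA", "AGCTGCA", "AGCTGCCG", "AGCTTGAT", "CAAACACA", "GTAG"
Leaf count: 8

8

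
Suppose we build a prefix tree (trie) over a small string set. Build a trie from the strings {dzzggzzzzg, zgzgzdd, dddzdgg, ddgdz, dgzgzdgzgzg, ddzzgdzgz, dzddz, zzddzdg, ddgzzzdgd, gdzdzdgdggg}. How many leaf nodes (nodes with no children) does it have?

10

A leaf is a node with no children — equivalently, the end of a word that is not a proper prefix of any other stored word.
Those words: "dddzdgg", "ddgdz", "ddgzzzdgd", "ddzzgdzgz", "dgzgzdgzgzg", "dzddz", "dzzggzzzzg", "gdzdzdgdggg", "zgzgzdd", "zzddzdg"
Leaf count: 10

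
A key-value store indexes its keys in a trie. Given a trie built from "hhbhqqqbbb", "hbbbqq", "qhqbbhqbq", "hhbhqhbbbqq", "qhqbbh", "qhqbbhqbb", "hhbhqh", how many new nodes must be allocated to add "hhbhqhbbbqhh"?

2

The longest prefix of "hhbhqhbbbqhh" already in the trie is "hhbhqhbbbq" (length 10).
New nodes needed: |"hhbhqhbbbqhh"| − 10 = 12 − 10 = 2.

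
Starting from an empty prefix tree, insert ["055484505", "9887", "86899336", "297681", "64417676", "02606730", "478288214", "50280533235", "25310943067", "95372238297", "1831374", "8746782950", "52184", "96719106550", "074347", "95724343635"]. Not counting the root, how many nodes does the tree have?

126

Count nodes per top-level branch (shared prefixes stored once):
  '0'-branch (02606730, 055484505, 074347): 21 nodes
  '1'-branch (1831374): 7 nodes
  '2'-branch (25310943067, 297681): 16 nodes
  '4'-branch (478288214): 9 nodes
  '5'-branch (50280533235, 52184): 15 nodes
  '6'-branch (64417676): 8 nodes
  '8'-branch (86899336, 8746782950): 17 nodes
  '9'-branch (95372238297, 95724343635, 96719106550, 9887): 33 nodes
Sum: 126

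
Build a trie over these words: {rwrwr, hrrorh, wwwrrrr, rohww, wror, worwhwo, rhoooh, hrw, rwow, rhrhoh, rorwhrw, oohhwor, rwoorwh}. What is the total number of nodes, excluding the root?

59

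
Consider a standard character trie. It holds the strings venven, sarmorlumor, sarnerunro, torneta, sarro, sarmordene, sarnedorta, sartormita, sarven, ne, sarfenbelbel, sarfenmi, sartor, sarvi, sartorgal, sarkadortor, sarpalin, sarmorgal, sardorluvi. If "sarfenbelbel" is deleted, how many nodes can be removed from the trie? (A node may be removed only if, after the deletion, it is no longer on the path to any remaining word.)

After clearing the end-marker at "sarfenbelbel", prune upward until reaching a node still needed by another word.
The suffix "belbel" (6 nodes) is used only by "sarfenbelbel"; the node for "sarfen" still has the child "m", so pruning stops there.
Nodes removed: 6

6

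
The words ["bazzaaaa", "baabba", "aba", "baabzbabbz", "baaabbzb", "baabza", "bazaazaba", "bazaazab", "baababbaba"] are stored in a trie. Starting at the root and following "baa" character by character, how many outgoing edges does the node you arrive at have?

Walk "baa" from the root, arriving at one node.
Distinct next characters after "baa": a, b.
That node has 2 child edges.

2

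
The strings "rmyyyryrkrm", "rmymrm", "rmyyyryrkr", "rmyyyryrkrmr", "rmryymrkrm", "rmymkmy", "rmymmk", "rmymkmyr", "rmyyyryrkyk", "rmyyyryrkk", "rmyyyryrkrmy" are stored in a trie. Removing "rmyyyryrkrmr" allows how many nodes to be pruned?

Walk "rmyyyryrkrmr" from the leaf back toward the root, removing each node that no remaining word uses.
The suffix "r" (1 node) is used only by "rmyyyryrkrmr"; the node for "rmyyyryrkrm" still has the child "y", so pruning stops there.
Nodes removed: 1

1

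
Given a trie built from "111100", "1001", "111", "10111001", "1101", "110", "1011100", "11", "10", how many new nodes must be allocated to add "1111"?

0

"1111" is already a full path in the trie; only an end-marker is added.
No new nodes are needed: 0.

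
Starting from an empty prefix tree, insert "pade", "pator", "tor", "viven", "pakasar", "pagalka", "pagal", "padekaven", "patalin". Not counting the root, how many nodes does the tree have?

Insert word by word; a character creates a node only if that edge doesn't already exist:
  "pade" → 4 new (p, a, d, e)
  "pator" → prefix "pa" already present; 3 new (t, o, r)
  "tor" → 3 new (t, o, r)
  "viven" → 5 new (v, i, v, e, n)
  "pakasar" → prefix "pa" already present; 5 new (k, a, s, a, r)
  "pagalka" → prefix "pa" already present; 5 new (g, a, l, k, a)
  "pagal" → prefix "pagal" already present; 0 new (none)
  "padekaven" → prefix "pade" already present; 5 new (k, a, v, e, n)
  "patalin" → prefix "pat" already present; 4 new (a, l, i, n)
Total nodes = 4 + 3 + 3 + 5 + 5 + 5 + 0 + 5 + 4 = 34

34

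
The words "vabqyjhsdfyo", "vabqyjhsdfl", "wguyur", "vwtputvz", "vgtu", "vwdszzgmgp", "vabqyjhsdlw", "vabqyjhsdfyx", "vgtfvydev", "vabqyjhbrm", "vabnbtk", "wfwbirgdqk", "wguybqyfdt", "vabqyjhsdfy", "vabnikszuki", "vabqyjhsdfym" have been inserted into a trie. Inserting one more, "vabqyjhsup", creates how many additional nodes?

"vabqyjhs" is already a path in the trie; the remaining "up" must be added.
So 10 − 8 = 2 new nodes.

2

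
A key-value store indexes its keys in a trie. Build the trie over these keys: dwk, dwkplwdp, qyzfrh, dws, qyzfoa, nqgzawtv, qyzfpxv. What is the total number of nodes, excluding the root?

For each word, the new-node count is its length minus the longest prefix already in the trie:
  "dwk" → 3 new (d, w, k)
  "dwkplwdp" → prefix "dwk" already present; 5 new (p, l, w, d, p)
  "qyzfrh" → 6 new (q, y, z, f, r, h)
  "dws" → prefix "dw" already present; 1 new (s)
  "qyzfoa" → prefix "qyzf" already present; 2 new (o, a)
  "nqgzawtv" → 8 new (n, q, g, z, a, w, t, v)
  "qyzfpxv" → prefix "qyzf" already present; 3 new (p, x, v)
Total nodes = 3 + 5 + 6 + 1 + 2 + 8 + 3 = 28

28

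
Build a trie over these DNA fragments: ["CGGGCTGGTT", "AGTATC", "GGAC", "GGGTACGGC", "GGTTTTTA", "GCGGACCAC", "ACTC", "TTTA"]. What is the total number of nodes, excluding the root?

48

For each word, the new-node count is its length minus the longest prefix already in the trie:
  "CGGGCTGGTT" → 10 new (C, G, G, G, C, T, G, G, T, T)
  "AGTATC" → 6 new (A, G, T, A, T, C)
  "GGAC" → 4 new (G, G, A, C)
  "GGGTACGGC" → prefix "GG" already present; 7 new (G, T, A, C, G, G, C)
  "GGTTTTTA" → prefix "GG" already present; 6 new (T, T, T, T, T, A)
  "GCGGACCAC" → prefix "G" already present; 8 new (C, G, G, A, C, C, A, C)
  "ACTC" → prefix "A" already present; 3 new (C, T, C)
  "TTTA" → 4 new (T, T, T, A)
Total nodes = 10 + 6 + 4 + 7 + 6 + 8 + 3 + 4 = 48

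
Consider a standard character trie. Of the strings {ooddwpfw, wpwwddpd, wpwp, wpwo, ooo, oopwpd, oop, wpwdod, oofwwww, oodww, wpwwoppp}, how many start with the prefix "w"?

5

Traverse to the node for "w", then collect every word in that subtree.
Words under "w": wpwdod, wpwo, wpwp, wpwwddpd, wpwwoppp
Count: 5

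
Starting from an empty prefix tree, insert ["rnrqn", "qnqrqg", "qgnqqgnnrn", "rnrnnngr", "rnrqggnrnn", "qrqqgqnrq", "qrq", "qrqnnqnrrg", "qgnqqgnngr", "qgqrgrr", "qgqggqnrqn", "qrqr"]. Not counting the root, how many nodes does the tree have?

61

For each word, the new-node count is its length minus the longest prefix already in the trie:
  "rnrqn" → 5 new (r, n, r, q, n)
  "qnqrqg" → 6 new (q, n, q, r, q, g)
  "qgnqqgnnrn" → prefix "q" already present; 9 new (g, n, q, q, g, n, n, r, n)
  "rnrnnngr" → prefix "rnr" already present; 5 new (n, n, n, g, r)
  "rnrqggnrnn" → prefix "rnrq" already present; 6 new (g, g, n, r, n, n)
  "qrqqgqnrq" → prefix "q" already present; 8 new (r, q, q, g, q, n, r, q)
  "qrq" → prefix "qrq" already present; 0 new (none)
  "qrqnnqnrrg" → prefix "qrq" already present; 7 new (n, n, q, n, r, r, g)
  "qgnqqgnngr" → prefix "qgnqqgnn" already present; 2 new (g, r)
  "qgqrgrr" → prefix "qg" already present; 5 new (q, r, g, r, r)
  "qgqggqnrqn" → prefix "qgq" already present; 7 new (g, g, q, n, r, q, n)
  "qrqr" → prefix "qrq" already present; 1 new (r)
Total nodes = 5 + 6 + 9 + 5 + 6 + 8 + 0 + 7 + 2 + 5 + 7 + 1 = 61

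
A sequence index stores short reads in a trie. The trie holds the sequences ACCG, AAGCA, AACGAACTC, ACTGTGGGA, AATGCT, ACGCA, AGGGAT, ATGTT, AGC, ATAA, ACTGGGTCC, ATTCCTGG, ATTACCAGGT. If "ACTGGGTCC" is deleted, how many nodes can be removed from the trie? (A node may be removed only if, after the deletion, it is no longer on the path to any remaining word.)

After clearing the end-marker at "ACTGGGTCC", prune upward until reaching a node still needed by another word.
The suffix "GGTCC" (5 nodes) is used only by "ACTGGGTCC"; the node for "ACTG" still has the child "T", so pruning stops there.
Nodes removed: 5

5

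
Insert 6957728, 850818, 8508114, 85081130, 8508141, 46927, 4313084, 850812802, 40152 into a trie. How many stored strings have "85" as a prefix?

5

Walk to "85"; the words in its subtree are exactly those with that prefix.
Matches: "85081130", "8508114", "850812802", "8508141", "850818"
Count: 5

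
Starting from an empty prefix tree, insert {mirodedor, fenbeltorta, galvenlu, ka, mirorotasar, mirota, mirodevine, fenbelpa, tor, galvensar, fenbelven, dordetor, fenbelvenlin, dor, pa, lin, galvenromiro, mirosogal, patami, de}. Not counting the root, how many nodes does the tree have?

86

For each word, the new-node count is its length minus the longest prefix already in the trie:
  "mirodedor" → 9 new (m, i, r, o, d, e, d, o, r)
  "fenbeltorta" → 11 new (f, e, n, b, e, l, t, o, r, t, a)
  "galvenlu" → 8 new (g, a, l, v, e, n, l, u)
  "ka" → 2 new (k, a)
  "mirorotasar" → prefix "miro" already present; 7 new (r, o, t, a, s, a, r)
  "mirota" → prefix "miro" already present; 2 new (t, a)
  "mirodevine" → prefix "mirode" already present; 4 new (v, i, n, e)
  "fenbelpa" → prefix "fenbel" already present; 2 new (p, a)
  "tor" → 3 new (t, o, r)
  "galvensar" → prefix "galven" already present; 3 new (s, a, r)
  "fenbelven" → prefix "fenbel" already present; 3 new (v, e, n)
  "dordetor" → 8 new (d, o, r, d, e, t, o, r)
  "fenbelvenlin" → prefix "fenbelven" already present; 3 new (l, i, n)
  "dor" → prefix "dor" already present; 0 new (none)
  "pa" → 2 new (p, a)
  "lin" → 3 new (l, i, n)
  "galvenromiro" → prefix "galven" already present; 6 new (r, o, m, i, r, o)
  "mirosogal" → prefix "miro" already present; 5 new (s, o, g, a, l)
  "patami" → prefix "pa" already present; 4 new (t, a, m, i)
  "de" → prefix "d" already present; 1 new (e)
Total nodes = 9 + 11 + 8 + 2 + 7 + 2 + 4 + 2 + 3 + 3 + 3 + 8 + 3 + 0 + 2 + 3 + 6 + 5 + 4 + 1 = 86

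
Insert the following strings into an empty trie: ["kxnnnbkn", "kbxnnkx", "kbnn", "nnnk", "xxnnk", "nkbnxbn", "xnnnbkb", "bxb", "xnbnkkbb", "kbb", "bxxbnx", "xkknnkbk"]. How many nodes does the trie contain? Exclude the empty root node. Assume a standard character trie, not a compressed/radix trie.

58

Insert word by word; a character creates a node only if that edge doesn't already exist:
  "kxnnnbkn" → 8 new (k, x, n, n, n, b, k, n)
  "kbxnnkx" → prefix "k" already present; 6 new (b, x, n, n, k, x)
  "kbnn" → prefix "kb" already present; 2 new (n, n)
  "nnnk" → 4 new (n, n, n, k)
  "xxnnk" → 5 new (x, x, n, n, k)
  "nkbnxbn" → prefix "n" already present; 6 new (k, b, n, x, b, n)
  "xnnnbkb" → prefix "x" already present; 6 new (n, n, n, b, k, b)
  "bxb" → 3 new (b, x, b)
  "xnbnkkbb" → prefix "xn" already present; 6 new (b, n, k, k, b, b)
  "kbb" → prefix "kb" already present; 1 new (b)
  "bxxbnx" → prefix "bx" already present; 4 new (x, b, n, x)
  "xkknnkbk" → prefix "x" already present; 7 new (k, k, n, n, k, b, k)
Total nodes = 8 + 6 + 2 + 4 + 5 + 6 + 6 + 3 + 6 + 1 + 4 + 7 = 58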